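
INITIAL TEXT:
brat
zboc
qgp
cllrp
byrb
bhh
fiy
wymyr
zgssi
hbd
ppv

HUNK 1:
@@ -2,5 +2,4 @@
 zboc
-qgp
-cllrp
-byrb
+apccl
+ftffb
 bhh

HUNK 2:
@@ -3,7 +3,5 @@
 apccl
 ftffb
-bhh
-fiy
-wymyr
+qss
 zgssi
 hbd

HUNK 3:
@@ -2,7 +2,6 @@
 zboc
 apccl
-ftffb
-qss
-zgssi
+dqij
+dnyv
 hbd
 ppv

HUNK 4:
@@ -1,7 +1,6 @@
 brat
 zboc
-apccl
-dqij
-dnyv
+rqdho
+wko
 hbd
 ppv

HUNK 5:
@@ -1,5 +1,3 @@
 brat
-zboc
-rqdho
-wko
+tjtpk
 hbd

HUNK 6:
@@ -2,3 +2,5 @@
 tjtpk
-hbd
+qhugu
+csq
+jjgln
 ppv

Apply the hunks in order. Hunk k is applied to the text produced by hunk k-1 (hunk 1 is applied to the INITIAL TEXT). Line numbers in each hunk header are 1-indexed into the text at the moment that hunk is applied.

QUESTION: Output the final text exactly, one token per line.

Answer: brat
tjtpk
qhugu
csq
jjgln
ppv

Derivation:
Hunk 1: at line 2 remove [qgp,cllrp,byrb] add [apccl,ftffb] -> 10 lines: brat zboc apccl ftffb bhh fiy wymyr zgssi hbd ppv
Hunk 2: at line 3 remove [bhh,fiy,wymyr] add [qss] -> 8 lines: brat zboc apccl ftffb qss zgssi hbd ppv
Hunk 3: at line 2 remove [ftffb,qss,zgssi] add [dqij,dnyv] -> 7 lines: brat zboc apccl dqij dnyv hbd ppv
Hunk 4: at line 1 remove [apccl,dqij,dnyv] add [rqdho,wko] -> 6 lines: brat zboc rqdho wko hbd ppv
Hunk 5: at line 1 remove [zboc,rqdho,wko] add [tjtpk] -> 4 lines: brat tjtpk hbd ppv
Hunk 6: at line 2 remove [hbd] add [qhugu,csq,jjgln] -> 6 lines: brat tjtpk qhugu csq jjgln ppv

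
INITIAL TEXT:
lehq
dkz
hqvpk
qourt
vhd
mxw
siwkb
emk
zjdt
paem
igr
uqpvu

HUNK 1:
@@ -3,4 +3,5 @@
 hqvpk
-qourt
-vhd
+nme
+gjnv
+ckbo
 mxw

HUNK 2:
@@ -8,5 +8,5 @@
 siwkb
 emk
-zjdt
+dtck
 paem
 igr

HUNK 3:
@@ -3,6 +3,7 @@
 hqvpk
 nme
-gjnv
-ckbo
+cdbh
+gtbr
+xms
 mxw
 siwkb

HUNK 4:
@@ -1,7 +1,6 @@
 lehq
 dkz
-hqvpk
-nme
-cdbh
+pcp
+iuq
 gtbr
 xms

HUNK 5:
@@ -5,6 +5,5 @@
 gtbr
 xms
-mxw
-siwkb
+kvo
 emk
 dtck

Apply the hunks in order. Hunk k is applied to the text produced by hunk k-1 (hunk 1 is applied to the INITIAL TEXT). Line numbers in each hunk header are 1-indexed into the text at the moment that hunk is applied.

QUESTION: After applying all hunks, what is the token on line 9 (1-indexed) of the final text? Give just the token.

Hunk 1: at line 3 remove [qourt,vhd] add [nme,gjnv,ckbo] -> 13 lines: lehq dkz hqvpk nme gjnv ckbo mxw siwkb emk zjdt paem igr uqpvu
Hunk 2: at line 8 remove [zjdt] add [dtck] -> 13 lines: lehq dkz hqvpk nme gjnv ckbo mxw siwkb emk dtck paem igr uqpvu
Hunk 3: at line 3 remove [gjnv,ckbo] add [cdbh,gtbr,xms] -> 14 lines: lehq dkz hqvpk nme cdbh gtbr xms mxw siwkb emk dtck paem igr uqpvu
Hunk 4: at line 1 remove [hqvpk,nme,cdbh] add [pcp,iuq] -> 13 lines: lehq dkz pcp iuq gtbr xms mxw siwkb emk dtck paem igr uqpvu
Hunk 5: at line 5 remove [mxw,siwkb] add [kvo] -> 12 lines: lehq dkz pcp iuq gtbr xms kvo emk dtck paem igr uqpvu
Final line 9: dtck

Answer: dtck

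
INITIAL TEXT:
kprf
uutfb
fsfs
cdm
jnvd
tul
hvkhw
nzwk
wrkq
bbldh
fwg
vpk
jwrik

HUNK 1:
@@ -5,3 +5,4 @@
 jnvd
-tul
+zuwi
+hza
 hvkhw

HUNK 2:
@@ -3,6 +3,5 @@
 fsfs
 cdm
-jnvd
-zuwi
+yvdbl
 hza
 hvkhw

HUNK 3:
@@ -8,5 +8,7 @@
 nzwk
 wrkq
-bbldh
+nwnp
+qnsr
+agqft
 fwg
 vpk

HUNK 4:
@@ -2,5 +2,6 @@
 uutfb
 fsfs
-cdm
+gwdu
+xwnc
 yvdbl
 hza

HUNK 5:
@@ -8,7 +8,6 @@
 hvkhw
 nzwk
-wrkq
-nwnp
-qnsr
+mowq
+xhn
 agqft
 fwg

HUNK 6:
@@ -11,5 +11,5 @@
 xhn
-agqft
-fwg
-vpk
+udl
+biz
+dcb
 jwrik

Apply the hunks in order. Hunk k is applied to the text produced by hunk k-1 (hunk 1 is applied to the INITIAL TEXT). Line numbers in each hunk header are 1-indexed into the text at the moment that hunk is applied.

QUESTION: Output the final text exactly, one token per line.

Answer: kprf
uutfb
fsfs
gwdu
xwnc
yvdbl
hza
hvkhw
nzwk
mowq
xhn
udl
biz
dcb
jwrik

Derivation:
Hunk 1: at line 5 remove [tul] add [zuwi,hza] -> 14 lines: kprf uutfb fsfs cdm jnvd zuwi hza hvkhw nzwk wrkq bbldh fwg vpk jwrik
Hunk 2: at line 3 remove [jnvd,zuwi] add [yvdbl] -> 13 lines: kprf uutfb fsfs cdm yvdbl hza hvkhw nzwk wrkq bbldh fwg vpk jwrik
Hunk 3: at line 8 remove [bbldh] add [nwnp,qnsr,agqft] -> 15 lines: kprf uutfb fsfs cdm yvdbl hza hvkhw nzwk wrkq nwnp qnsr agqft fwg vpk jwrik
Hunk 4: at line 2 remove [cdm] add [gwdu,xwnc] -> 16 lines: kprf uutfb fsfs gwdu xwnc yvdbl hza hvkhw nzwk wrkq nwnp qnsr agqft fwg vpk jwrik
Hunk 5: at line 8 remove [wrkq,nwnp,qnsr] add [mowq,xhn] -> 15 lines: kprf uutfb fsfs gwdu xwnc yvdbl hza hvkhw nzwk mowq xhn agqft fwg vpk jwrik
Hunk 6: at line 11 remove [agqft,fwg,vpk] add [udl,biz,dcb] -> 15 lines: kprf uutfb fsfs gwdu xwnc yvdbl hza hvkhw nzwk mowq xhn udl biz dcb jwrik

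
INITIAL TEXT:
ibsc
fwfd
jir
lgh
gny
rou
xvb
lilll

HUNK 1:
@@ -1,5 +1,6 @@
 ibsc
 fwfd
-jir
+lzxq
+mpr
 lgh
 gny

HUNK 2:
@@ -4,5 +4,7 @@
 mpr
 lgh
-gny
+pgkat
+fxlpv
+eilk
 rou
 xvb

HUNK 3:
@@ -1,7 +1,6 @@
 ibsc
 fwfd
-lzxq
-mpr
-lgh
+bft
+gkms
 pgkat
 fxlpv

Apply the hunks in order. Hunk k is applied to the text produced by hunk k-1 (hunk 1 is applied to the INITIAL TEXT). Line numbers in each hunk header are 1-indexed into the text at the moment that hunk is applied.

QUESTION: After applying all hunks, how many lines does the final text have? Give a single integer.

Hunk 1: at line 1 remove [jir] add [lzxq,mpr] -> 9 lines: ibsc fwfd lzxq mpr lgh gny rou xvb lilll
Hunk 2: at line 4 remove [gny] add [pgkat,fxlpv,eilk] -> 11 lines: ibsc fwfd lzxq mpr lgh pgkat fxlpv eilk rou xvb lilll
Hunk 3: at line 1 remove [lzxq,mpr,lgh] add [bft,gkms] -> 10 lines: ibsc fwfd bft gkms pgkat fxlpv eilk rou xvb lilll
Final line count: 10

Answer: 10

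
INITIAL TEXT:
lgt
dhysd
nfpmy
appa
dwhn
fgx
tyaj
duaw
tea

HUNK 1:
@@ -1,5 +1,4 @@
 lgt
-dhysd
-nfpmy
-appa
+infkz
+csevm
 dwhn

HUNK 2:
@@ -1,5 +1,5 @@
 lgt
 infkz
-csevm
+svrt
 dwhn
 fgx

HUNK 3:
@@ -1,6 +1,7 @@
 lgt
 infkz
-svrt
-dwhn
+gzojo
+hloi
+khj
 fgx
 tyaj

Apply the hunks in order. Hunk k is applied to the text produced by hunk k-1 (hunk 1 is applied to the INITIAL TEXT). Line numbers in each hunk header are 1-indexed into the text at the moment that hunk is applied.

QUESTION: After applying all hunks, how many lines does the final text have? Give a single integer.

Hunk 1: at line 1 remove [dhysd,nfpmy,appa] add [infkz,csevm] -> 8 lines: lgt infkz csevm dwhn fgx tyaj duaw tea
Hunk 2: at line 1 remove [csevm] add [svrt] -> 8 lines: lgt infkz svrt dwhn fgx tyaj duaw tea
Hunk 3: at line 1 remove [svrt,dwhn] add [gzojo,hloi,khj] -> 9 lines: lgt infkz gzojo hloi khj fgx tyaj duaw tea
Final line count: 9

Answer: 9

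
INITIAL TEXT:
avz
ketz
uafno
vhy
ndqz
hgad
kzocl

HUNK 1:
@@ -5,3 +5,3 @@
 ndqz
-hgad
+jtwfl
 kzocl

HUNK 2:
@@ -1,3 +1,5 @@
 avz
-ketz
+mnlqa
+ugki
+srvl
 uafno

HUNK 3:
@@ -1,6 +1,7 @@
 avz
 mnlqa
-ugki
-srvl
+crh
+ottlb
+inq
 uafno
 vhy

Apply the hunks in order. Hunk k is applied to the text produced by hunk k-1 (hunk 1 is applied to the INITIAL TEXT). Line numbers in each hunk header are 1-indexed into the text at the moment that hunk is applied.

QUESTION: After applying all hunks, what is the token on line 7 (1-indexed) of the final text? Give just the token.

Hunk 1: at line 5 remove [hgad] add [jtwfl] -> 7 lines: avz ketz uafno vhy ndqz jtwfl kzocl
Hunk 2: at line 1 remove [ketz] add [mnlqa,ugki,srvl] -> 9 lines: avz mnlqa ugki srvl uafno vhy ndqz jtwfl kzocl
Hunk 3: at line 1 remove [ugki,srvl] add [crh,ottlb,inq] -> 10 lines: avz mnlqa crh ottlb inq uafno vhy ndqz jtwfl kzocl
Final line 7: vhy

Answer: vhy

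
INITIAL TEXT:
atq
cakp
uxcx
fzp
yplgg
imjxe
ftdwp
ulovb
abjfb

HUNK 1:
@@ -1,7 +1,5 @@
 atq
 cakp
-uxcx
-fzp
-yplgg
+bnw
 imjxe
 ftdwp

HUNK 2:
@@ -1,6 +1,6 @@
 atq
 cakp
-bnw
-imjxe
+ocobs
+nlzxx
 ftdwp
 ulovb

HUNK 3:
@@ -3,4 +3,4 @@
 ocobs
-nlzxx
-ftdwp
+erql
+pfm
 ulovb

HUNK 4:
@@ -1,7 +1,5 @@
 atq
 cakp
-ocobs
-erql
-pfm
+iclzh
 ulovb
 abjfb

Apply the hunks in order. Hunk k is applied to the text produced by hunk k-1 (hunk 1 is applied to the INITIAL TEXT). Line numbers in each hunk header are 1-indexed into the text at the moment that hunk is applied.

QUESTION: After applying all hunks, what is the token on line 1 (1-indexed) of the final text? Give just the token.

Hunk 1: at line 1 remove [uxcx,fzp,yplgg] add [bnw] -> 7 lines: atq cakp bnw imjxe ftdwp ulovb abjfb
Hunk 2: at line 1 remove [bnw,imjxe] add [ocobs,nlzxx] -> 7 lines: atq cakp ocobs nlzxx ftdwp ulovb abjfb
Hunk 3: at line 3 remove [nlzxx,ftdwp] add [erql,pfm] -> 7 lines: atq cakp ocobs erql pfm ulovb abjfb
Hunk 4: at line 1 remove [ocobs,erql,pfm] add [iclzh] -> 5 lines: atq cakp iclzh ulovb abjfb
Final line 1: atq

Answer: atq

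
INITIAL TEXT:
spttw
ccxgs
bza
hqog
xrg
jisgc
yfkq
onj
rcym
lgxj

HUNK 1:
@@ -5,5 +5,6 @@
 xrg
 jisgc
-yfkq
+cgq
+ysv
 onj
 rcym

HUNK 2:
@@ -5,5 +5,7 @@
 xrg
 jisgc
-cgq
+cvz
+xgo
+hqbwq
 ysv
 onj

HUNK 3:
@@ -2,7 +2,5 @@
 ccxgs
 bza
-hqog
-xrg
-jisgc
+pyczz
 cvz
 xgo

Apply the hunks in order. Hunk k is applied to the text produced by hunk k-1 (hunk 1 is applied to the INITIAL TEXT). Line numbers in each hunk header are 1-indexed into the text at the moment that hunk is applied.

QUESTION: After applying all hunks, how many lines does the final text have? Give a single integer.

Answer: 11

Derivation:
Hunk 1: at line 5 remove [yfkq] add [cgq,ysv] -> 11 lines: spttw ccxgs bza hqog xrg jisgc cgq ysv onj rcym lgxj
Hunk 2: at line 5 remove [cgq] add [cvz,xgo,hqbwq] -> 13 lines: spttw ccxgs bza hqog xrg jisgc cvz xgo hqbwq ysv onj rcym lgxj
Hunk 3: at line 2 remove [hqog,xrg,jisgc] add [pyczz] -> 11 lines: spttw ccxgs bza pyczz cvz xgo hqbwq ysv onj rcym lgxj
Final line count: 11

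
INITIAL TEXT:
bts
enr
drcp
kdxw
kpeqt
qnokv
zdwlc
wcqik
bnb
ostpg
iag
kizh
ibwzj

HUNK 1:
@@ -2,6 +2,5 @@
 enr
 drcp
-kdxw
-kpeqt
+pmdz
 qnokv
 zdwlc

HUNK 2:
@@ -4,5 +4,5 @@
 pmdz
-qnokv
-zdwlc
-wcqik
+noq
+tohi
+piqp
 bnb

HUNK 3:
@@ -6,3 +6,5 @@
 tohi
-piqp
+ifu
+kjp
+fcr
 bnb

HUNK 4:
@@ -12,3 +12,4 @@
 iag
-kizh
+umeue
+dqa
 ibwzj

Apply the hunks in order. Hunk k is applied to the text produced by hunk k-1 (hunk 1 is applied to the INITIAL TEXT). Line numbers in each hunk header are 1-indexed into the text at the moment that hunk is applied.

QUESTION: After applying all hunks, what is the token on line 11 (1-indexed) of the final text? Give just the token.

Hunk 1: at line 2 remove [kdxw,kpeqt] add [pmdz] -> 12 lines: bts enr drcp pmdz qnokv zdwlc wcqik bnb ostpg iag kizh ibwzj
Hunk 2: at line 4 remove [qnokv,zdwlc,wcqik] add [noq,tohi,piqp] -> 12 lines: bts enr drcp pmdz noq tohi piqp bnb ostpg iag kizh ibwzj
Hunk 3: at line 6 remove [piqp] add [ifu,kjp,fcr] -> 14 lines: bts enr drcp pmdz noq tohi ifu kjp fcr bnb ostpg iag kizh ibwzj
Hunk 4: at line 12 remove [kizh] add [umeue,dqa] -> 15 lines: bts enr drcp pmdz noq tohi ifu kjp fcr bnb ostpg iag umeue dqa ibwzj
Final line 11: ostpg

Answer: ostpg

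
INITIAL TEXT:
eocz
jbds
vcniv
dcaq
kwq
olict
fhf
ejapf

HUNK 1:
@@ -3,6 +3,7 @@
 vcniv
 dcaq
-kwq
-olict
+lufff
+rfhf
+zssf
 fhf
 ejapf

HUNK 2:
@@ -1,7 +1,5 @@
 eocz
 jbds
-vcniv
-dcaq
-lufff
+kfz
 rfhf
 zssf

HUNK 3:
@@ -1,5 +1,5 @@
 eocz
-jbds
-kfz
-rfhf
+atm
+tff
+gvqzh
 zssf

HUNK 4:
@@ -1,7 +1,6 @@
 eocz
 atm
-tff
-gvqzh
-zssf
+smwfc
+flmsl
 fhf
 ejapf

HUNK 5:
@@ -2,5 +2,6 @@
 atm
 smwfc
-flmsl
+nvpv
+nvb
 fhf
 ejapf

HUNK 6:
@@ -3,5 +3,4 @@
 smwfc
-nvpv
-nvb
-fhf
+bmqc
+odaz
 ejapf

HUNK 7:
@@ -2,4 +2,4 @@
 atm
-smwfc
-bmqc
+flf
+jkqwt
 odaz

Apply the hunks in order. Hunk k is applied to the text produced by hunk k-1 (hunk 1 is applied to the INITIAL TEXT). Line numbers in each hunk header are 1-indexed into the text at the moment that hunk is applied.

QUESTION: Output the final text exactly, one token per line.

Answer: eocz
atm
flf
jkqwt
odaz
ejapf

Derivation:
Hunk 1: at line 3 remove [kwq,olict] add [lufff,rfhf,zssf] -> 9 lines: eocz jbds vcniv dcaq lufff rfhf zssf fhf ejapf
Hunk 2: at line 1 remove [vcniv,dcaq,lufff] add [kfz] -> 7 lines: eocz jbds kfz rfhf zssf fhf ejapf
Hunk 3: at line 1 remove [jbds,kfz,rfhf] add [atm,tff,gvqzh] -> 7 lines: eocz atm tff gvqzh zssf fhf ejapf
Hunk 4: at line 1 remove [tff,gvqzh,zssf] add [smwfc,flmsl] -> 6 lines: eocz atm smwfc flmsl fhf ejapf
Hunk 5: at line 2 remove [flmsl] add [nvpv,nvb] -> 7 lines: eocz atm smwfc nvpv nvb fhf ejapf
Hunk 6: at line 3 remove [nvpv,nvb,fhf] add [bmqc,odaz] -> 6 lines: eocz atm smwfc bmqc odaz ejapf
Hunk 7: at line 2 remove [smwfc,bmqc] add [flf,jkqwt] -> 6 lines: eocz atm flf jkqwt odaz ejapf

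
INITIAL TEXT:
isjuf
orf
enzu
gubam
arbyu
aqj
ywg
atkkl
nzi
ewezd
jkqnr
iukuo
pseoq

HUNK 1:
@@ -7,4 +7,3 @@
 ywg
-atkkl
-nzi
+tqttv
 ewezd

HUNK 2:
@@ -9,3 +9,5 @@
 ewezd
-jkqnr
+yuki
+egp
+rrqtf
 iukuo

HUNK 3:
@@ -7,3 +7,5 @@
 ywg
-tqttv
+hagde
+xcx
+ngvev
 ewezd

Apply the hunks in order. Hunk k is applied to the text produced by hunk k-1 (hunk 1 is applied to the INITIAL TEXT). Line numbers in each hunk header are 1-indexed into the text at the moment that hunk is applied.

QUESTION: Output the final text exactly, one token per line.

Answer: isjuf
orf
enzu
gubam
arbyu
aqj
ywg
hagde
xcx
ngvev
ewezd
yuki
egp
rrqtf
iukuo
pseoq

Derivation:
Hunk 1: at line 7 remove [atkkl,nzi] add [tqttv] -> 12 lines: isjuf orf enzu gubam arbyu aqj ywg tqttv ewezd jkqnr iukuo pseoq
Hunk 2: at line 9 remove [jkqnr] add [yuki,egp,rrqtf] -> 14 lines: isjuf orf enzu gubam arbyu aqj ywg tqttv ewezd yuki egp rrqtf iukuo pseoq
Hunk 3: at line 7 remove [tqttv] add [hagde,xcx,ngvev] -> 16 lines: isjuf orf enzu gubam arbyu aqj ywg hagde xcx ngvev ewezd yuki egp rrqtf iukuo pseoq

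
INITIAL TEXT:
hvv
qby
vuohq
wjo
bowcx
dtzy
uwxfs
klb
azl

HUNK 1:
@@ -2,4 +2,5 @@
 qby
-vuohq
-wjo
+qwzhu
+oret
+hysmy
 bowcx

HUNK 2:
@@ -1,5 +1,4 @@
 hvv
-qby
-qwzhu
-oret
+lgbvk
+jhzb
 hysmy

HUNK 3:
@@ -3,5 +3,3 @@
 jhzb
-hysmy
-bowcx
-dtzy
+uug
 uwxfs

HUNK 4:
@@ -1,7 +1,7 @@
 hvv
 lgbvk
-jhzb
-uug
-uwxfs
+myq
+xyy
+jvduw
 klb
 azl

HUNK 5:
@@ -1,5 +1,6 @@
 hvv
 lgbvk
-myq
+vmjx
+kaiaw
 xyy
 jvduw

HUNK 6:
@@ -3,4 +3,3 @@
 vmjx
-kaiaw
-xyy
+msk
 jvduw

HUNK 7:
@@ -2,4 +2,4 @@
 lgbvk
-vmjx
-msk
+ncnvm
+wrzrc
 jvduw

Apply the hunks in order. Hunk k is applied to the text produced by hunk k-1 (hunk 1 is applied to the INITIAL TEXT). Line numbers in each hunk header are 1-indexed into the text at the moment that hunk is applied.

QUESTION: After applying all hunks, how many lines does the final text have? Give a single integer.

Hunk 1: at line 2 remove [vuohq,wjo] add [qwzhu,oret,hysmy] -> 10 lines: hvv qby qwzhu oret hysmy bowcx dtzy uwxfs klb azl
Hunk 2: at line 1 remove [qby,qwzhu,oret] add [lgbvk,jhzb] -> 9 lines: hvv lgbvk jhzb hysmy bowcx dtzy uwxfs klb azl
Hunk 3: at line 3 remove [hysmy,bowcx,dtzy] add [uug] -> 7 lines: hvv lgbvk jhzb uug uwxfs klb azl
Hunk 4: at line 1 remove [jhzb,uug,uwxfs] add [myq,xyy,jvduw] -> 7 lines: hvv lgbvk myq xyy jvduw klb azl
Hunk 5: at line 1 remove [myq] add [vmjx,kaiaw] -> 8 lines: hvv lgbvk vmjx kaiaw xyy jvduw klb azl
Hunk 6: at line 3 remove [kaiaw,xyy] add [msk] -> 7 lines: hvv lgbvk vmjx msk jvduw klb azl
Hunk 7: at line 2 remove [vmjx,msk] add [ncnvm,wrzrc] -> 7 lines: hvv lgbvk ncnvm wrzrc jvduw klb azl
Final line count: 7

Answer: 7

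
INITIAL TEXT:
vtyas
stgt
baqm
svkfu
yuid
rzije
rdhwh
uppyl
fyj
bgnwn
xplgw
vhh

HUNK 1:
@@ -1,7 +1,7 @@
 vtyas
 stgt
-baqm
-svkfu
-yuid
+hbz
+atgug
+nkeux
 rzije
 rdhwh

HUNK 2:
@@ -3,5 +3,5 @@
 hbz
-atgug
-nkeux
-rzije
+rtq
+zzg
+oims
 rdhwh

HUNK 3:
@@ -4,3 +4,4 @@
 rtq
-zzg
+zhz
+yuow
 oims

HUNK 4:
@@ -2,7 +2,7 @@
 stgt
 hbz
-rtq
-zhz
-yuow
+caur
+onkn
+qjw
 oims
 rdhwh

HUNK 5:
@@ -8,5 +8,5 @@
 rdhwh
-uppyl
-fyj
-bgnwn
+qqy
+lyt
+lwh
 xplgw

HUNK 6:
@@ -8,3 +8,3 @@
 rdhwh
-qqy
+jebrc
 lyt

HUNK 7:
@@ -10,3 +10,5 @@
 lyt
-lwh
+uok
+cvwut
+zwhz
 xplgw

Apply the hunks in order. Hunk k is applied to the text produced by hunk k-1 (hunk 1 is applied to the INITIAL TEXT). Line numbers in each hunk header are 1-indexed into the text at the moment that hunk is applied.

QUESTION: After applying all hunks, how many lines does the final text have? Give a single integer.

Hunk 1: at line 1 remove [baqm,svkfu,yuid] add [hbz,atgug,nkeux] -> 12 lines: vtyas stgt hbz atgug nkeux rzije rdhwh uppyl fyj bgnwn xplgw vhh
Hunk 2: at line 3 remove [atgug,nkeux,rzije] add [rtq,zzg,oims] -> 12 lines: vtyas stgt hbz rtq zzg oims rdhwh uppyl fyj bgnwn xplgw vhh
Hunk 3: at line 4 remove [zzg] add [zhz,yuow] -> 13 lines: vtyas stgt hbz rtq zhz yuow oims rdhwh uppyl fyj bgnwn xplgw vhh
Hunk 4: at line 2 remove [rtq,zhz,yuow] add [caur,onkn,qjw] -> 13 lines: vtyas stgt hbz caur onkn qjw oims rdhwh uppyl fyj bgnwn xplgw vhh
Hunk 5: at line 8 remove [uppyl,fyj,bgnwn] add [qqy,lyt,lwh] -> 13 lines: vtyas stgt hbz caur onkn qjw oims rdhwh qqy lyt lwh xplgw vhh
Hunk 6: at line 8 remove [qqy] add [jebrc] -> 13 lines: vtyas stgt hbz caur onkn qjw oims rdhwh jebrc lyt lwh xplgw vhh
Hunk 7: at line 10 remove [lwh] add [uok,cvwut,zwhz] -> 15 lines: vtyas stgt hbz caur onkn qjw oims rdhwh jebrc lyt uok cvwut zwhz xplgw vhh
Final line count: 15

Answer: 15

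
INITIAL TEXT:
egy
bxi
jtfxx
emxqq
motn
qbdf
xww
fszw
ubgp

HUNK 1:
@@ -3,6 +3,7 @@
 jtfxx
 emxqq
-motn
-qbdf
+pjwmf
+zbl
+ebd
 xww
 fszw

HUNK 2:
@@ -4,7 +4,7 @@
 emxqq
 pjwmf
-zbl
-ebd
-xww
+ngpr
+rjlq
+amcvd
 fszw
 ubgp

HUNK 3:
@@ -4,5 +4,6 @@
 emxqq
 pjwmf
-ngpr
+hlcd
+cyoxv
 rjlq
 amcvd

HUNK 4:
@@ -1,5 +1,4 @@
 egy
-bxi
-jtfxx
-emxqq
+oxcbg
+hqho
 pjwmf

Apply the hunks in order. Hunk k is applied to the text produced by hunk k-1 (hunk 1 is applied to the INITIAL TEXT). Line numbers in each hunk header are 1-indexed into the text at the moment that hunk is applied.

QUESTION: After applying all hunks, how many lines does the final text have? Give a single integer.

Answer: 10

Derivation:
Hunk 1: at line 3 remove [motn,qbdf] add [pjwmf,zbl,ebd] -> 10 lines: egy bxi jtfxx emxqq pjwmf zbl ebd xww fszw ubgp
Hunk 2: at line 4 remove [zbl,ebd,xww] add [ngpr,rjlq,amcvd] -> 10 lines: egy bxi jtfxx emxqq pjwmf ngpr rjlq amcvd fszw ubgp
Hunk 3: at line 4 remove [ngpr] add [hlcd,cyoxv] -> 11 lines: egy bxi jtfxx emxqq pjwmf hlcd cyoxv rjlq amcvd fszw ubgp
Hunk 4: at line 1 remove [bxi,jtfxx,emxqq] add [oxcbg,hqho] -> 10 lines: egy oxcbg hqho pjwmf hlcd cyoxv rjlq amcvd fszw ubgp
Final line count: 10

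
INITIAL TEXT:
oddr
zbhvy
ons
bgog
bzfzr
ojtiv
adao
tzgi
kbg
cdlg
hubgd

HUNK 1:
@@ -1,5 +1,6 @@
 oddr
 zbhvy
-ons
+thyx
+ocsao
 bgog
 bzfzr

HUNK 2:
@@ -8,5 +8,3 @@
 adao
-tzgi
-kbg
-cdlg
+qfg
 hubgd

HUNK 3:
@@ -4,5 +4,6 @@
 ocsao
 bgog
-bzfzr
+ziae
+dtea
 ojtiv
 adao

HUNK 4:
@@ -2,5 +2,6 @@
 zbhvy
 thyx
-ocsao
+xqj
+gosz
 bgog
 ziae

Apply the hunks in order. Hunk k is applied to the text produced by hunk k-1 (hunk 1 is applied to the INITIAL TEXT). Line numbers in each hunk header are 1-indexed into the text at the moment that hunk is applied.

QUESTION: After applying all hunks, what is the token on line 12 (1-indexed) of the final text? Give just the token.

Answer: hubgd

Derivation:
Hunk 1: at line 1 remove [ons] add [thyx,ocsao] -> 12 lines: oddr zbhvy thyx ocsao bgog bzfzr ojtiv adao tzgi kbg cdlg hubgd
Hunk 2: at line 8 remove [tzgi,kbg,cdlg] add [qfg] -> 10 lines: oddr zbhvy thyx ocsao bgog bzfzr ojtiv adao qfg hubgd
Hunk 3: at line 4 remove [bzfzr] add [ziae,dtea] -> 11 lines: oddr zbhvy thyx ocsao bgog ziae dtea ojtiv adao qfg hubgd
Hunk 4: at line 2 remove [ocsao] add [xqj,gosz] -> 12 lines: oddr zbhvy thyx xqj gosz bgog ziae dtea ojtiv adao qfg hubgd
Final line 12: hubgd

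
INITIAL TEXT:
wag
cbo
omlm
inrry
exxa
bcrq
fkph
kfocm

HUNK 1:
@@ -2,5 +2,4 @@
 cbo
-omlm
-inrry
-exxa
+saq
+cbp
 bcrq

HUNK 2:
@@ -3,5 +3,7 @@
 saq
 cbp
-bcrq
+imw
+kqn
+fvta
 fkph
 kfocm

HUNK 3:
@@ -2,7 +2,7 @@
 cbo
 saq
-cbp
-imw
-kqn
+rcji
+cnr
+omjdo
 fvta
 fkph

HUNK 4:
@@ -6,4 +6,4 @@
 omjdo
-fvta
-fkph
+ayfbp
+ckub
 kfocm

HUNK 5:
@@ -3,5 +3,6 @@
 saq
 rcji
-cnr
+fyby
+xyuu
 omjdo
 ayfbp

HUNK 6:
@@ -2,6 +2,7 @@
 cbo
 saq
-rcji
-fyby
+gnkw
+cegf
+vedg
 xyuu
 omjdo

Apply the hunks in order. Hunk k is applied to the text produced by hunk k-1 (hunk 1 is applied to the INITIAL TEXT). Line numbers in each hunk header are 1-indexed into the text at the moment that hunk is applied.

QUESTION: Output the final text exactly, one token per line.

Answer: wag
cbo
saq
gnkw
cegf
vedg
xyuu
omjdo
ayfbp
ckub
kfocm

Derivation:
Hunk 1: at line 2 remove [omlm,inrry,exxa] add [saq,cbp] -> 7 lines: wag cbo saq cbp bcrq fkph kfocm
Hunk 2: at line 3 remove [bcrq] add [imw,kqn,fvta] -> 9 lines: wag cbo saq cbp imw kqn fvta fkph kfocm
Hunk 3: at line 2 remove [cbp,imw,kqn] add [rcji,cnr,omjdo] -> 9 lines: wag cbo saq rcji cnr omjdo fvta fkph kfocm
Hunk 4: at line 6 remove [fvta,fkph] add [ayfbp,ckub] -> 9 lines: wag cbo saq rcji cnr omjdo ayfbp ckub kfocm
Hunk 5: at line 3 remove [cnr] add [fyby,xyuu] -> 10 lines: wag cbo saq rcji fyby xyuu omjdo ayfbp ckub kfocm
Hunk 6: at line 2 remove [rcji,fyby] add [gnkw,cegf,vedg] -> 11 lines: wag cbo saq gnkw cegf vedg xyuu omjdo ayfbp ckub kfocm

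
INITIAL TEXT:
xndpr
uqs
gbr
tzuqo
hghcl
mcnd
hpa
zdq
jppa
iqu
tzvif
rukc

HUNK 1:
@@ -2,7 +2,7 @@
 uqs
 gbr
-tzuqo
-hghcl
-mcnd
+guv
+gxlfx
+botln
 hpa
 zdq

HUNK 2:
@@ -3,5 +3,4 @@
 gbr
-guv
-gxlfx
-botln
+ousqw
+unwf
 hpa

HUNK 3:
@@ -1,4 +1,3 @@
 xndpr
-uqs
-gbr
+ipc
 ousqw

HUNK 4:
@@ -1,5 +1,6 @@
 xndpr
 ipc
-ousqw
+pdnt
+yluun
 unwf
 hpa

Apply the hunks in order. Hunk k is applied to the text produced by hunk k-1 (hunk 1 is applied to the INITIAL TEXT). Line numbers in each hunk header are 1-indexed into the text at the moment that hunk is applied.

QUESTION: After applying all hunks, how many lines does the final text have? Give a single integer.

Answer: 11

Derivation:
Hunk 1: at line 2 remove [tzuqo,hghcl,mcnd] add [guv,gxlfx,botln] -> 12 lines: xndpr uqs gbr guv gxlfx botln hpa zdq jppa iqu tzvif rukc
Hunk 2: at line 3 remove [guv,gxlfx,botln] add [ousqw,unwf] -> 11 lines: xndpr uqs gbr ousqw unwf hpa zdq jppa iqu tzvif rukc
Hunk 3: at line 1 remove [uqs,gbr] add [ipc] -> 10 lines: xndpr ipc ousqw unwf hpa zdq jppa iqu tzvif rukc
Hunk 4: at line 1 remove [ousqw] add [pdnt,yluun] -> 11 lines: xndpr ipc pdnt yluun unwf hpa zdq jppa iqu tzvif rukc
Final line count: 11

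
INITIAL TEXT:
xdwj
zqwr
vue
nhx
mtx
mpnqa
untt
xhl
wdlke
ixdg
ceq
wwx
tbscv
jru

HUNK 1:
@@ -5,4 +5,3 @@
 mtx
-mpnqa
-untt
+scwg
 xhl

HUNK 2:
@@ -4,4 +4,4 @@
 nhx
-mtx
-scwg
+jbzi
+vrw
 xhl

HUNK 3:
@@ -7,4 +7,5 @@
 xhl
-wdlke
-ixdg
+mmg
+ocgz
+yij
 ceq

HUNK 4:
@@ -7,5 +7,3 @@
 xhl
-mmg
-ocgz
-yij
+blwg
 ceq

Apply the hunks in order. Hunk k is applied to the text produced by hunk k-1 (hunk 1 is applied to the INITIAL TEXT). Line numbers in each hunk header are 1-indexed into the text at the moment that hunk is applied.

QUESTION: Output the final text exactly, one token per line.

Hunk 1: at line 5 remove [mpnqa,untt] add [scwg] -> 13 lines: xdwj zqwr vue nhx mtx scwg xhl wdlke ixdg ceq wwx tbscv jru
Hunk 2: at line 4 remove [mtx,scwg] add [jbzi,vrw] -> 13 lines: xdwj zqwr vue nhx jbzi vrw xhl wdlke ixdg ceq wwx tbscv jru
Hunk 3: at line 7 remove [wdlke,ixdg] add [mmg,ocgz,yij] -> 14 lines: xdwj zqwr vue nhx jbzi vrw xhl mmg ocgz yij ceq wwx tbscv jru
Hunk 4: at line 7 remove [mmg,ocgz,yij] add [blwg] -> 12 lines: xdwj zqwr vue nhx jbzi vrw xhl blwg ceq wwx tbscv jru

Answer: xdwj
zqwr
vue
nhx
jbzi
vrw
xhl
blwg
ceq
wwx
tbscv
jru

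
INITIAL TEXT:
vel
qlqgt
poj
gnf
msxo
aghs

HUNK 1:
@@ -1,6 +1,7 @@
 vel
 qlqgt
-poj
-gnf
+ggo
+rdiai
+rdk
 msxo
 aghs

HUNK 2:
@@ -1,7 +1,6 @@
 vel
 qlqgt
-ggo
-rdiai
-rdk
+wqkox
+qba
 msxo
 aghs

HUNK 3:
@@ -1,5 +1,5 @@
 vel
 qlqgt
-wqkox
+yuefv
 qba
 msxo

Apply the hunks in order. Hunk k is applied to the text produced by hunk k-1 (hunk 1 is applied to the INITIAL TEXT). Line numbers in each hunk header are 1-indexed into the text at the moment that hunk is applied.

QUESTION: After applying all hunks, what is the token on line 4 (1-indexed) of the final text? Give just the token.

Answer: qba

Derivation:
Hunk 1: at line 1 remove [poj,gnf] add [ggo,rdiai,rdk] -> 7 lines: vel qlqgt ggo rdiai rdk msxo aghs
Hunk 2: at line 1 remove [ggo,rdiai,rdk] add [wqkox,qba] -> 6 lines: vel qlqgt wqkox qba msxo aghs
Hunk 3: at line 1 remove [wqkox] add [yuefv] -> 6 lines: vel qlqgt yuefv qba msxo aghs
Final line 4: qba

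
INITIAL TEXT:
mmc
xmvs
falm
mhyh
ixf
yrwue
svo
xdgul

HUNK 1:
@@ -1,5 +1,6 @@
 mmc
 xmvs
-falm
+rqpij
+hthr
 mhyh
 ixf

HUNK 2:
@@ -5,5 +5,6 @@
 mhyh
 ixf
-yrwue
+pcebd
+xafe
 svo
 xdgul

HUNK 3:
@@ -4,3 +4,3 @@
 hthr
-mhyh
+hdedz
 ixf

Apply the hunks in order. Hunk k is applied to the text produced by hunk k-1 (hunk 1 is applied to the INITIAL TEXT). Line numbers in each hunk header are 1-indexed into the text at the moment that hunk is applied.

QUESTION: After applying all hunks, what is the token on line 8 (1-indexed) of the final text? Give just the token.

Answer: xafe

Derivation:
Hunk 1: at line 1 remove [falm] add [rqpij,hthr] -> 9 lines: mmc xmvs rqpij hthr mhyh ixf yrwue svo xdgul
Hunk 2: at line 5 remove [yrwue] add [pcebd,xafe] -> 10 lines: mmc xmvs rqpij hthr mhyh ixf pcebd xafe svo xdgul
Hunk 3: at line 4 remove [mhyh] add [hdedz] -> 10 lines: mmc xmvs rqpij hthr hdedz ixf pcebd xafe svo xdgul
Final line 8: xafe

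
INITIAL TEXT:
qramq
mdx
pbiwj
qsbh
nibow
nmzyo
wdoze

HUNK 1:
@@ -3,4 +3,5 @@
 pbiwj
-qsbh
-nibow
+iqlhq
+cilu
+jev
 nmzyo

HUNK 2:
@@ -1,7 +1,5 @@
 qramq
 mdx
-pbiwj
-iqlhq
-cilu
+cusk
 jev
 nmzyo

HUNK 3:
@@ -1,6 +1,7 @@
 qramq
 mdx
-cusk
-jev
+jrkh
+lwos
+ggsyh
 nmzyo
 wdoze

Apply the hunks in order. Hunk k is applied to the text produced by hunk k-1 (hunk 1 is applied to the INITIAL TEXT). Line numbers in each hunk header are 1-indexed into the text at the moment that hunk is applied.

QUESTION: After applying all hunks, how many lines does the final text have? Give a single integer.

Answer: 7

Derivation:
Hunk 1: at line 3 remove [qsbh,nibow] add [iqlhq,cilu,jev] -> 8 lines: qramq mdx pbiwj iqlhq cilu jev nmzyo wdoze
Hunk 2: at line 1 remove [pbiwj,iqlhq,cilu] add [cusk] -> 6 lines: qramq mdx cusk jev nmzyo wdoze
Hunk 3: at line 1 remove [cusk,jev] add [jrkh,lwos,ggsyh] -> 7 lines: qramq mdx jrkh lwos ggsyh nmzyo wdoze
Final line count: 7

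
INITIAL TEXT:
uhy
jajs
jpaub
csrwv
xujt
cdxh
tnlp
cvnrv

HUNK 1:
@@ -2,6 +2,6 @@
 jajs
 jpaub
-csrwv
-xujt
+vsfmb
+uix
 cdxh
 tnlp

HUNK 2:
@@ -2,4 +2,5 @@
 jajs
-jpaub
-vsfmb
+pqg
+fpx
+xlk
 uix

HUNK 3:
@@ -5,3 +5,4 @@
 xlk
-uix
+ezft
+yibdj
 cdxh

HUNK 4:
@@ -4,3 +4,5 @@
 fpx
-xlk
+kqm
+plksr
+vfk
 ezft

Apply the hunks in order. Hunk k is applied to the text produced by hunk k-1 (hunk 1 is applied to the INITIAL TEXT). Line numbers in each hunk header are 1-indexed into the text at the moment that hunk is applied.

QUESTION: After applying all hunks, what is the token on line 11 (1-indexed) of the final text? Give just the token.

Hunk 1: at line 2 remove [csrwv,xujt] add [vsfmb,uix] -> 8 lines: uhy jajs jpaub vsfmb uix cdxh tnlp cvnrv
Hunk 2: at line 2 remove [jpaub,vsfmb] add [pqg,fpx,xlk] -> 9 lines: uhy jajs pqg fpx xlk uix cdxh tnlp cvnrv
Hunk 3: at line 5 remove [uix] add [ezft,yibdj] -> 10 lines: uhy jajs pqg fpx xlk ezft yibdj cdxh tnlp cvnrv
Hunk 4: at line 4 remove [xlk] add [kqm,plksr,vfk] -> 12 lines: uhy jajs pqg fpx kqm plksr vfk ezft yibdj cdxh tnlp cvnrv
Final line 11: tnlp

Answer: tnlp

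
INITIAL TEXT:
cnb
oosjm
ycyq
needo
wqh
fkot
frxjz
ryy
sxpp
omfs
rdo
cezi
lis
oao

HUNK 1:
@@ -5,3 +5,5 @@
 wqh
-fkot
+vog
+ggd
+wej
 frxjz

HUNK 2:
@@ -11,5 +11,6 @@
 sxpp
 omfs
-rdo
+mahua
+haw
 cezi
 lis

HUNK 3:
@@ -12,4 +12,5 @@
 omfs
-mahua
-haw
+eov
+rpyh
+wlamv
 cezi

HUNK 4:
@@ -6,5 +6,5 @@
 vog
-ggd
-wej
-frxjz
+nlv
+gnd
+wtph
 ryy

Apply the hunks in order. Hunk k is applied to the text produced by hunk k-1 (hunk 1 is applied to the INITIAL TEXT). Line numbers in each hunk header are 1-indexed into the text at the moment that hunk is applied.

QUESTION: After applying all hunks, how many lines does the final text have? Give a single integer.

Answer: 18

Derivation:
Hunk 1: at line 5 remove [fkot] add [vog,ggd,wej] -> 16 lines: cnb oosjm ycyq needo wqh vog ggd wej frxjz ryy sxpp omfs rdo cezi lis oao
Hunk 2: at line 11 remove [rdo] add [mahua,haw] -> 17 lines: cnb oosjm ycyq needo wqh vog ggd wej frxjz ryy sxpp omfs mahua haw cezi lis oao
Hunk 3: at line 12 remove [mahua,haw] add [eov,rpyh,wlamv] -> 18 lines: cnb oosjm ycyq needo wqh vog ggd wej frxjz ryy sxpp omfs eov rpyh wlamv cezi lis oao
Hunk 4: at line 6 remove [ggd,wej,frxjz] add [nlv,gnd,wtph] -> 18 lines: cnb oosjm ycyq needo wqh vog nlv gnd wtph ryy sxpp omfs eov rpyh wlamv cezi lis oao
Final line count: 18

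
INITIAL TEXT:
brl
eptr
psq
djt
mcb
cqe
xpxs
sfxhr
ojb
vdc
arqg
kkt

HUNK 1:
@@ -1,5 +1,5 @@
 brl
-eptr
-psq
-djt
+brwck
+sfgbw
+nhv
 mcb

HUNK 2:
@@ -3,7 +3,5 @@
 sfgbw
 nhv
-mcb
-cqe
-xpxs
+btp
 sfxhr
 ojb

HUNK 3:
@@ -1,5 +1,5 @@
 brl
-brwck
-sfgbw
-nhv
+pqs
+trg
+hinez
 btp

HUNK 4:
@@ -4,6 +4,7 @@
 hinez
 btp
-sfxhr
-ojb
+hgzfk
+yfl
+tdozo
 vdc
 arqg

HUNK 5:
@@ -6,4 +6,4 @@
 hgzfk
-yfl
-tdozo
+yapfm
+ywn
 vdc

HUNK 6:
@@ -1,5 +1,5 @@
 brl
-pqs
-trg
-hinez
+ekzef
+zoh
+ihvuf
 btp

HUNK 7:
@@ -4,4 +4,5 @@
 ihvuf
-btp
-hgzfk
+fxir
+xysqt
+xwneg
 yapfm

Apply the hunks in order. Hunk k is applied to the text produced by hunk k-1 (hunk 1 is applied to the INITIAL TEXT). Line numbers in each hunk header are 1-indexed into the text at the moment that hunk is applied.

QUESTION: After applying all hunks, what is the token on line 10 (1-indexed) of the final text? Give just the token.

Answer: vdc

Derivation:
Hunk 1: at line 1 remove [eptr,psq,djt] add [brwck,sfgbw,nhv] -> 12 lines: brl brwck sfgbw nhv mcb cqe xpxs sfxhr ojb vdc arqg kkt
Hunk 2: at line 3 remove [mcb,cqe,xpxs] add [btp] -> 10 lines: brl brwck sfgbw nhv btp sfxhr ojb vdc arqg kkt
Hunk 3: at line 1 remove [brwck,sfgbw,nhv] add [pqs,trg,hinez] -> 10 lines: brl pqs trg hinez btp sfxhr ojb vdc arqg kkt
Hunk 4: at line 4 remove [sfxhr,ojb] add [hgzfk,yfl,tdozo] -> 11 lines: brl pqs trg hinez btp hgzfk yfl tdozo vdc arqg kkt
Hunk 5: at line 6 remove [yfl,tdozo] add [yapfm,ywn] -> 11 lines: brl pqs trg hinez btp hgzfk yapfm ywn vdc arqg kkt
Hunk 6: at line 1 remove [pqs,trg,hinez] add [ekzef,zoh,ihvuf] -> 11 lines: brl ekzef zoh ihvuf btp hgzfk yapfm ywn vdc arqg kkt
Hunk 7: at line 4 remove [btp,hgzfk] add [fxir,xysqt,xwneg] -> 12 lines: brl ekzef zoh ihvuf fxir xysqt xwneg yapfm ywn vdc arqg kkt
Final line 10: vdc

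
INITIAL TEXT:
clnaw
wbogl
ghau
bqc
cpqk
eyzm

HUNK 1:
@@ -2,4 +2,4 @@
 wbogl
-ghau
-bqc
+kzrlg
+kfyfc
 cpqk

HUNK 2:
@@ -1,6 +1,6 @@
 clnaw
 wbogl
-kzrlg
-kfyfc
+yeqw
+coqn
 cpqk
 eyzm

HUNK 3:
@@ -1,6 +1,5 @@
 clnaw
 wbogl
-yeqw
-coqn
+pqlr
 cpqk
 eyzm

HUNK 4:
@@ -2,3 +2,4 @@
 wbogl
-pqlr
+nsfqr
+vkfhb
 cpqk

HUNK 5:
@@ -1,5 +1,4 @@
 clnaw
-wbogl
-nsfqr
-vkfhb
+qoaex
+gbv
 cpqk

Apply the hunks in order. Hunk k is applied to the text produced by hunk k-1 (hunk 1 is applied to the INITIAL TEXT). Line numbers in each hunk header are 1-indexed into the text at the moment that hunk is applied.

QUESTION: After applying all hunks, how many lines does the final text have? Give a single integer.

Answer: 5

Derivation:
Hunk 1: at line 2 remove [ghau,bqc] add [kzrlg,kfyfc] -> 6 lines: clnaw wbogl kzrlg kfyfc cpqk eyzm
Hunk 2: at line 1 remove [kzrlg,kfyfc] add [yeqw,coqn] -> 6 lines: clnaw wbogl yeqw coqn cpqk eyzm
Hunk 3: at line 1 remove [yeqw,coqn] add [pqlr] -> 5 lines: clnaw wbogl pqlr cpqk eyzm
Hunk 4: at line 2 remove [pqlr] add [nsfqr,vkfhb] -> 6 lines: clnaw wbogl nsfqr vkfhb cpqk eyzm
Hunk 5: at line 1 remove [wbogl,nsfqr,vkfhb] add [qoaex,gbv] -> 5 lines: clnaw qoaex gbv cpqk eyzm
Final line count: 5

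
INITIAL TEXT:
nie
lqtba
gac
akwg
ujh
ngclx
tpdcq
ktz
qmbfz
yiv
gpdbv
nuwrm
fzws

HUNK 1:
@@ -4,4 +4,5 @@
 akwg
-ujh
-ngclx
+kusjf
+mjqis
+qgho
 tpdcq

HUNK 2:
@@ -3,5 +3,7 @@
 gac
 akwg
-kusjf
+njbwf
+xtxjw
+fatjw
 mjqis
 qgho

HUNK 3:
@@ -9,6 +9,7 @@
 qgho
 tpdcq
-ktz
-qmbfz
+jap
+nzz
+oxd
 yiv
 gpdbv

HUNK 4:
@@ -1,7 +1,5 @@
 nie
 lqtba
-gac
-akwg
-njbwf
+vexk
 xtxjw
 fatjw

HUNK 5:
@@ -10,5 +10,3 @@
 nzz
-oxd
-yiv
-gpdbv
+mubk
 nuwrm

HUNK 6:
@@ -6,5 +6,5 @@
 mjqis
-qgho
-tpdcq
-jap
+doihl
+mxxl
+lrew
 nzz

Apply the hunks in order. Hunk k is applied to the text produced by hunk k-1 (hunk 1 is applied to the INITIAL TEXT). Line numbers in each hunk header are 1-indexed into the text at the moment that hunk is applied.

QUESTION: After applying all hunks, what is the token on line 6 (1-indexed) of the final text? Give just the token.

Answer: mjqis

Derivation:
Hunk 1: at line 4 remove [ujh,ngclx] add [kusjf,mjqis,qgho] -> 14 lines: nie lqtba gac akwg kusjf mjqis qgho tpdcq ktz qmbfz yiv gpdbv nuwrm fzws
Hunk 2: at line 3 remove [kusjf] add [njbwf,xtxjw,fatjw] -> 16 lines: nie lqtba gac akwg njbwf xtxjw fatjw mjqis qgho tpdcq ktz qmbfz yiv gpdbv nuwrm fzws
Hunk 3: at line 9 remove [ktz,qmbfz] add [jap,nzz,oxd] -> 17 lines: nie lqtba gac akwg njbwf xtxjw fatjw mjqis qgho tpdcq jap nzz oxd yiv gpdbv nuwrm fzws
Hunk 4: at line 1 remove [gac,akwg,njbwf] add [vexk] -> 15 lines: nie lqtba vexk xtxjw fatjw mjqis qgho tpdcq jap nzz oxd yiv gpdbv nuwrm fzws
Hunk 5: at line 10 remove [oxd,yiv,gpdbv] add [mubk] -> 13 lines: nie lqtba vexk xtxjw fatjw mjqis qgho tpdcq jap nzz mubk nuwrm fzws
Hunk 6: at line 6 remove [qgho,tpdcq,jap] add [doihl,mxxl,lrew] -> 13 lines: nie lqtba vexk xtxjw fatjw mjqis doihl mxxl lrew nzz mubk nuwrm fzws
Final line 6: mjqis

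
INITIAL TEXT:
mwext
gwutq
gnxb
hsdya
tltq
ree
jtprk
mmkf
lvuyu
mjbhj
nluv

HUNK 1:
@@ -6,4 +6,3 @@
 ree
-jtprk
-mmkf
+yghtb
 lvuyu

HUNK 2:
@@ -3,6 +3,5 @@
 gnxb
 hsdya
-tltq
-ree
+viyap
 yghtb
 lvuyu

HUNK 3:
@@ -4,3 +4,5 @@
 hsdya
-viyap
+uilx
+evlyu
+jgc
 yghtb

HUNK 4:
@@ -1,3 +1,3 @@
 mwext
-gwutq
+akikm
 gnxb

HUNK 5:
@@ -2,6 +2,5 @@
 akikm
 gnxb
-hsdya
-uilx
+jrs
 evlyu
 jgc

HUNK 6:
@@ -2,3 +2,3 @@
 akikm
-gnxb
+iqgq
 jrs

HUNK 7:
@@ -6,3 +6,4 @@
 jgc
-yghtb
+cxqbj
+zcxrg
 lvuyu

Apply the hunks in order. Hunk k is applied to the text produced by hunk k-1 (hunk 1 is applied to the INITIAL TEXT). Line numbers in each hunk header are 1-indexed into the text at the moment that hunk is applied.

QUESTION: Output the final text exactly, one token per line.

Answer: mwext
akikm
iqgq
jrs
evlyu
jgc
cxqbj
zcxrg
lvuyu
mjbhj
nluv

Derivation:
Hunk 1: at line 6 remove [jtprk,mmkf] add [yghtb] -> 10 lines: mwext gwutq gnxb hsdya tltq ree yghtb lvuyu mjbhj nluv
Hunk 2: at line 3 remove [tltq,ree] add [viyap] -> 9 lines: mwext gwutq gnxb hsdya viyap yghtb lvuyu mjbhj nluv
Hunk 3: at line 4 remove [viyap] add [uilx,evlyu,jgc] -> 11 lines: mwext gwutq gnxb hsdya uilx evlyu jgc yghtb lvuyu mjbhj nluv
Hunk 4: at line 1 remove [gwutq] add [akikm] -> 11 lines: mwext akikm gnxb hsdya uilx evlyu jgc yghtb lvuyu mjbhj nluv
Hunk 5: at line 2 remove [hsdya,uilx] add [jrs] -> 10 lines: mwext akikm gnxb jrs evlyu jgc yghtb lvuyu mjbhj nluv
Hunk 6: at line 2 remove [gnxb] add [iqgq] -> 10 lines: mwext akikm iqgq jrs evlyu jgc yghtb lvuyu mjbhj nluv
Hunk 7: at line 6 remove [yghtb] add [cxqbj,zcxrg] -> 11 lines: mwext akikm iqgq jrs evlyu jgc cxqbj zcxrg lvuyu mjbhj nluv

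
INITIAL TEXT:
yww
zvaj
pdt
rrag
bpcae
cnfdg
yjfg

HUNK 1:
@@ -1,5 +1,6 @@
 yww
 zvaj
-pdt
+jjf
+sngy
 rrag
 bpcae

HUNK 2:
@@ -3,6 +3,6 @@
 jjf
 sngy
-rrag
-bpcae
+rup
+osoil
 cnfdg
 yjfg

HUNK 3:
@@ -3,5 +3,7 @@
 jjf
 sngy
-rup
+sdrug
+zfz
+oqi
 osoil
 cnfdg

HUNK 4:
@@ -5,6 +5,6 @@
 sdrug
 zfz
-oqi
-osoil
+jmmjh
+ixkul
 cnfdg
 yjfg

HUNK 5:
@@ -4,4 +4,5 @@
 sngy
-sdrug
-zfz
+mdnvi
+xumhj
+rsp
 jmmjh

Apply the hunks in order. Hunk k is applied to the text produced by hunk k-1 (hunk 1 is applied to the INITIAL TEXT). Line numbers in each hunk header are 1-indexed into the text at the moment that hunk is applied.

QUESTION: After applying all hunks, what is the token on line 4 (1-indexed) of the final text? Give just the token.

Hunk 1: at line 1 remove [pdt] add [jjf,sngy] -> 8 lines: yww zvaj jjf sngy rrag bpcae cnfdg yjfg
Hunk 2: at line 3 remove [rrag,bpcae] add [rup,osoil] -> 8 lines: yww zvaj jjf sngy rup osoil cnfdg yjfg
Hunk 3: at line 3 remove [rup] add [sdrug,zfz,oqi] -> 10 lines: yww zvaj jjf sngy sdrug zfz oqi osoil cnfdg yjfg
Hunk 4: at line 5 remove [oqi,osoil] add [jmmjh,ixkul] -> 10 lines: yww zvaj jjf sngy sdrug zfz jmmjh ixkul cnfdg yjfg
Hunk 5: at line 4 remove [sdrug,zfz] add [mdnvi,xumhj,rsp] -> 11 lines: yww zvaj jjf sngy mdnvi xumhj rsp jmmjh ixkul cnfdg yjfg
Final line 4: sngy

Answer: sngy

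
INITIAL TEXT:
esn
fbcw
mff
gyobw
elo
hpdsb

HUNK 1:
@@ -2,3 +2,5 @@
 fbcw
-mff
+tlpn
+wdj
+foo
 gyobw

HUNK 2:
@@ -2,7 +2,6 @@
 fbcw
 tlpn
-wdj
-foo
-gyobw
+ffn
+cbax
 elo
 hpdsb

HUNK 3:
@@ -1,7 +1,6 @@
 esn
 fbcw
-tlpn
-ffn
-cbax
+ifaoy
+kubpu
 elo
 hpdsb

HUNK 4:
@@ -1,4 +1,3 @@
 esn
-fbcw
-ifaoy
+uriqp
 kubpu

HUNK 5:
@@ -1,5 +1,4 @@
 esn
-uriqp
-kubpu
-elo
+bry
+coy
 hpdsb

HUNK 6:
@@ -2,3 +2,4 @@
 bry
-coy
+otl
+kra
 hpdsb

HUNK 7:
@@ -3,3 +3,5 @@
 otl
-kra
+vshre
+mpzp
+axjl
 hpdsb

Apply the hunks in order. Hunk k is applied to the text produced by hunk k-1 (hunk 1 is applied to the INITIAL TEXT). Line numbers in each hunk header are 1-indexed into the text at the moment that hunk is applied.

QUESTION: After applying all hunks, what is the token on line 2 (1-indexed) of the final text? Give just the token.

Answer: bry

Derivation:
Hunk 1: at line 2 remove [mff] add [tlpn,wdj,foo] -> 8 lines: esn fbcw tlpn wdj foo gyobw elo hpdsb
Hunk 2: at line 2 remove [wdj,foo,gyobw] add [ffn,cbax] -> 7 lines: esn fbcw tlpn ffn cbax elo hpdsb
Hunk 3: at line 1 remove [tlpn,ffn,cbax] add [ifaoy,kubpu] -> 6 lines: esn fbcw ifaoy kubpu elo hpdsb
Hunk 4: at line 1 remove [fbcw,ifaoy] add [uriqp] -> 5 lines: esn uriqp kubpu elo hpdsb
Hunk 5: at line 1 remove [uriqp,kubpu,elo] add [bry,coy] -> 4 lines: esn bry coy hpdsb
Hunk 6: at line 2 remove [coy] add [otl,kra] -> 5 lines: esn bry otl kra hpdsb
Hunk 7: at line 3 remove [kra] add [vshre,mpzp,axjl] -> 7 lines: esn bry otl vshre mpzp axjl hpdsb
Final line 2: bry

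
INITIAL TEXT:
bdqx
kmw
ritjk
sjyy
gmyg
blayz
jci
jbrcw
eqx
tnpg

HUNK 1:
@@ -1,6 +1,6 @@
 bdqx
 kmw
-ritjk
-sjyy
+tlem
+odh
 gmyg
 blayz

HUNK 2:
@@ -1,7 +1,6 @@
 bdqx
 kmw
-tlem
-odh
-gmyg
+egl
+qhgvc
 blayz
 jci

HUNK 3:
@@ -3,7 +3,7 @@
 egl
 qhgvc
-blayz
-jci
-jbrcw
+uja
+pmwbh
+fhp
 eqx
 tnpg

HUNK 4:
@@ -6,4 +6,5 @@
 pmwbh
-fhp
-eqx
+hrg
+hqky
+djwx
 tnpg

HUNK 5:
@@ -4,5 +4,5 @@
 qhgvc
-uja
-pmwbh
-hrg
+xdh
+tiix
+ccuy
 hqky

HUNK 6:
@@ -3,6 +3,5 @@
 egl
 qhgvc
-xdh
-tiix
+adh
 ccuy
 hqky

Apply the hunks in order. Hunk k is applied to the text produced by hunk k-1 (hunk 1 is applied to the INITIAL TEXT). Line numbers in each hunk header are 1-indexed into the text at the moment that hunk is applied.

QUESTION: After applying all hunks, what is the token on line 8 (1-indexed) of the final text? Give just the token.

Answer: djwx

Derivation:
Hunk 1: at line 1 remove [ritjk,sjyy] add [tlem,odh] -> 10 lines: bdqx kmw tlem odh gmyg blayz jci jbrcw eqx tnpg
Hunk 2: at line 1 remove [tlem,odh,gmyg] add [egl,qhgvc] -> 9 lines: bdqx kmw egl qhgvc blayz jci jbrcw eqx tnpg
Hunk 3: at line 3 remove [blayz,jci,jbrcw] add [uja,pmwbh,fhp] -> 9 lines: bdqx kmw egl qhgvc uja pmwbh fhp eqx tnpg
Hunk 4: at line 6 remove [fhp,eqx] add [hrg,hqky,djwx] -> 10 lines: bdqx kmw egl qhgvc uja pmwbh hrg hqky djwx tnpg
Hunk 5: at line 4 remove [uja,pmwbh,hrg] add [xdh,tiix,ccuy] -> 10 lines: bdqx kmw egl qhgvc xdh tiix ccuy hqky djwx tnpg
Hunk 6: at line 3 remove [xdh,tiix] add [adh] -> 9 lines: bdqx kmw egl qhgvc adh ccuy hqky djwx tnpg
Final line 8: djwx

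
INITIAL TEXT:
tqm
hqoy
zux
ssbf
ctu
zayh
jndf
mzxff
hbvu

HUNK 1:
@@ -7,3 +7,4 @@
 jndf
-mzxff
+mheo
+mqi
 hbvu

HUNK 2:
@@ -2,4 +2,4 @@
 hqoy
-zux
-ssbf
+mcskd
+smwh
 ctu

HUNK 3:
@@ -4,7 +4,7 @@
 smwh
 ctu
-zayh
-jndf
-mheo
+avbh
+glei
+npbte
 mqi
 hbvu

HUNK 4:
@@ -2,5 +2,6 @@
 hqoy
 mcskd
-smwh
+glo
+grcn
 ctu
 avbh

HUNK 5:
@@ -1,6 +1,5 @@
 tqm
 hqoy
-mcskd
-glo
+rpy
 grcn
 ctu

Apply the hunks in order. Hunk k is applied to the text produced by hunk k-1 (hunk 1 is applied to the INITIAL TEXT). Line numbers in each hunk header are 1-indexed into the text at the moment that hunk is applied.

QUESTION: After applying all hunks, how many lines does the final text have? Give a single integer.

Answer: 10

Derivation:
Hunk 1: at line 7 remove [mzxff] add [mheo,mqi] -> 10 lines: tqm hqoy zux ssbf ctu zayh jndf mheo mqi hbvu
Hunk 2: at line 2 remove [zux,ssbf] add [mcskd,smwh] -> 10 lines: tqm hqoy mcskd smwh ctu zayh jndf mheo mqi hbvu
Hunk 3: at line 4 remove [zayh,jndf,mheo] add [avbh,glei,npbte] -> 10 lines: tqm hqoy mcskd smwh ctu avbh glei npbte mqi hbvu
Hunk 4: at line 2 remove [smwh] add [glo,grcn] -> 11 lines: tqm hqoy mcskd glo grcn ctu avbh glei npbte mqi hbvu
Hunk 5: at line 1 remove [mcskd,glo] add [rpy] -> 10 lines: tqm hqoy rpy grcn ctu avbh glei npbte mqi hbvu
Final line count: 10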